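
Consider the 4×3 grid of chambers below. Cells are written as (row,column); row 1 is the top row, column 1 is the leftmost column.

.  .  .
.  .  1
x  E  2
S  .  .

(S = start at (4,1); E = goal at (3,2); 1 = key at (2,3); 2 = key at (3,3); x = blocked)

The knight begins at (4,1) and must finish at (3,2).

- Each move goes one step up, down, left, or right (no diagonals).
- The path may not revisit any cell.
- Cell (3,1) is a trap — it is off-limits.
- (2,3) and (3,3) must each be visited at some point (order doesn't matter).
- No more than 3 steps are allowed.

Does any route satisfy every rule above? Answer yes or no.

no

Even ignoring the no-revisit rule, getting from (4,1) to (3,2), taking the cheapest ordering (4,1) → (2,3) → (3,3) → (3,2) needs at least 4 + 1 + 1 = 6 moves (Manhattan distance per leg), which exceeds the 3-move limit.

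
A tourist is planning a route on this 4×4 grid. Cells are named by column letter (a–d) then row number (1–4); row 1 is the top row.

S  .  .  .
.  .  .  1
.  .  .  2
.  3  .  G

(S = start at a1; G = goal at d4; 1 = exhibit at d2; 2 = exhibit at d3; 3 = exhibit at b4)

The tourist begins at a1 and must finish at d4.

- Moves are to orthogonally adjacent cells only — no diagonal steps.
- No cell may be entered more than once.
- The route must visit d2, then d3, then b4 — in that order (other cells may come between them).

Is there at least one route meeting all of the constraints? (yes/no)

One route that works: a1 → a2 → b2 → c2 → d2 → d3 → c3 → b3 → b4 → c4 → d4.

yes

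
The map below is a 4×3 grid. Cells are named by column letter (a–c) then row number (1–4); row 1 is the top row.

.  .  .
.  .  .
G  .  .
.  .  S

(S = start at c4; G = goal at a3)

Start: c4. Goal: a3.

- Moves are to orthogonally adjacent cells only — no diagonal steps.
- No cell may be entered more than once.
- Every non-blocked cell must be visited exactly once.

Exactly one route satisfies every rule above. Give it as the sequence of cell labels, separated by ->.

Need to visit all 12 open cells exactly once, starting at c4 and ending at a3.
Cell c1 has only two open neighbours (c2 and b1), so the path must pass straight through it: one of those is the cell it's entered from and the other is where it exits.
Route from c4: 3× up (reaching c1), 2× left (reaching a1), down to a2, right to b2, 2× down (reaching b4), left to a4, up to a3 — 11 moves in all.
Check: all 12 open cells covered.

c4 -> c3 -> c2 -> c1 -> b1 -> a1 -> a2 -> b2 -> b3 -> b4 -> a4 -> a3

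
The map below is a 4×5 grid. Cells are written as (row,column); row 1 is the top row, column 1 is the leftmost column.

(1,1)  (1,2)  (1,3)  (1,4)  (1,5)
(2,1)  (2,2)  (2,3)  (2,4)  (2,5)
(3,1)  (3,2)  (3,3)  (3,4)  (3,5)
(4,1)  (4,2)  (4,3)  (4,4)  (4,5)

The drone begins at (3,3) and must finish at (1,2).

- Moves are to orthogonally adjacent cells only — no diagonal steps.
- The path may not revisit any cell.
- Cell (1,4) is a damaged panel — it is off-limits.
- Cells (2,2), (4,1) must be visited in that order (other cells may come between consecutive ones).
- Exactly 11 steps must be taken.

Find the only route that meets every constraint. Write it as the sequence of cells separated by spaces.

The waypoints must appear in the order (2,2), (4,1), with no cell reused.
Route from (3,3): right to (3,4), up to (2,4), 2× left (reaching (2,2)), 2× down (reaching (4,2)), left to (4,1), 3× up (reaching (1,1)), right to (1,2) — 11 moves in all.
Check: order respected ((2,2) at step 4, (4,1) at step 7); 11 moves as required.

(3,3) (3,4) (2,4) (2,3) (2,2) (3,2) (4,2) (4,1) (3,1) (2,1) (1,1) (1,2)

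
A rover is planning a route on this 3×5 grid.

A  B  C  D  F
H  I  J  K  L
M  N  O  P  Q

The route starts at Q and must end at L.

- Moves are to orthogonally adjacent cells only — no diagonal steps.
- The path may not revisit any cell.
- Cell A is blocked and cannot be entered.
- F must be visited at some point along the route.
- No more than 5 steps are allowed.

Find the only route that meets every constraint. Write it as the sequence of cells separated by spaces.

Any route must reach F and still end at L within 5 moves, so the order of the required stops is forced.
Route from Q: left to P, 2× up (reaching D), right to F, down to L — 5 moves in all.
Check: all required cells visited; 5 ≤ 5 moves.

Q P K D F L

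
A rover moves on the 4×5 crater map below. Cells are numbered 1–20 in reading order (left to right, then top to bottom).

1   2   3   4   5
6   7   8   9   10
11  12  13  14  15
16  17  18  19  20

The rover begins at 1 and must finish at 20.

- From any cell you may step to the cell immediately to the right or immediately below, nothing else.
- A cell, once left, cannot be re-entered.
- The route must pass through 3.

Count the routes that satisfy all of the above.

A right/down-only route from 1 to 20 makes exactly 3 down-moves and 4 right-moves in some order.
With no other constraints that would be C(7,3) = 35 routes.
Split at 3 and multiply the segment counts: 1→3: 1; 3→20: 10; product = 10.
That gives 10 routes.

10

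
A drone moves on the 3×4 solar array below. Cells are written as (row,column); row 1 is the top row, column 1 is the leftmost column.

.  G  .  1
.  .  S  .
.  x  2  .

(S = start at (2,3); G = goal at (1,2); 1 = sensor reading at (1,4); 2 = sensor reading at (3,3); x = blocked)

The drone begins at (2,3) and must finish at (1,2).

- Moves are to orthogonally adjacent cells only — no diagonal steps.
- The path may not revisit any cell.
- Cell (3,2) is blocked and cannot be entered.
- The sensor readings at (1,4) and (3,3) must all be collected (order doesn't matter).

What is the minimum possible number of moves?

6

Any route passes through (1,4) and (3,3) in some order between (2,3) and (1,2). Summing Manhattan distances along each leg and taking the cheapest ordering ((2,3) → (3,3) → (1,4) → (1,2)) gives a lower bound of 1 + 3 + 2 = 6 moves.
A route of 6 moves achieves this: (2,3) → (3,3) → (3,4) → (2,4) → (1,4) → (1,3) → (1,2).
Since 6 matches the lower bound, it is optimal.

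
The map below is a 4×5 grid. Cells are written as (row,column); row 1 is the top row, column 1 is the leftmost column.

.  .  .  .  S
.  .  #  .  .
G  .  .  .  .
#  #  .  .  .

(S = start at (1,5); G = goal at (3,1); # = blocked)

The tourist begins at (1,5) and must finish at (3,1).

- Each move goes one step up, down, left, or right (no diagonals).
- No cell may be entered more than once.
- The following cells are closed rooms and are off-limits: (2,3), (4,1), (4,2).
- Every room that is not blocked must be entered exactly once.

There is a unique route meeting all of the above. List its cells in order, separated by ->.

(1,5) -> (2,5) -> (3,5) -> (4,5) -> (4,4) -> (4,3) -> (3,3) -> (3,4) -> (2,4) -> (1,4) -> (1,3) -> (1,2) -> (1,1) -> (2,1) -> (2,2) -> (3,2) -> (3,1)

Need to visit all 17 open cells exactly once, starting at (1,5) and ending at (3,1).
Cell (1,3) has only two open neighbours ((1,2) and (1,4)), so the path must pass straight through it: one of those is the cell it's entered from and the other is where it exits.
Route from (1,5): 3× down (reaching (4,5)), 2× left (reaching (4,3)), up to (3,3), right to (3,4), 2× up (reaching (1,4)), 3× left (reaching (1,1)), down to (2,1), right to (2,2), down to (3,2), left to (3,1) — 16 moves in all.
Check: all 17 open cells covered.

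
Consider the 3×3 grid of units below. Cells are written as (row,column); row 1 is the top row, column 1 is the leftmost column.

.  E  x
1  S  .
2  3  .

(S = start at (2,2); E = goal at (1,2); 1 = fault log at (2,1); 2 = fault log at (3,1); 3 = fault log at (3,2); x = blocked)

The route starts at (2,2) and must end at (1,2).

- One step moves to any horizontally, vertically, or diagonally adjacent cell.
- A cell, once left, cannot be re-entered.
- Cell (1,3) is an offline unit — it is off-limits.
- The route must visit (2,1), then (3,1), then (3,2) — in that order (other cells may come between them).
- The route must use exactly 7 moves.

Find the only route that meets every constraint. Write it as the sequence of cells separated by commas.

(2,2), (1,1), (2,1), (3,1), (3,2), (3,3), (2,3), (1,2)

The waypoints must appear in the order (2,1), (3,1), (3,2), with no cell reused.
Route from (2,2): up-left 1 to (1,1), down 2 to (3,1), right 2 to (3,3), up 1 to (2,3), up-left 1 to (1,2) — 7 moves in all.
Check: order respected (1 at step 2, 2 at step 3, 3 at step 4); 7 moves as required.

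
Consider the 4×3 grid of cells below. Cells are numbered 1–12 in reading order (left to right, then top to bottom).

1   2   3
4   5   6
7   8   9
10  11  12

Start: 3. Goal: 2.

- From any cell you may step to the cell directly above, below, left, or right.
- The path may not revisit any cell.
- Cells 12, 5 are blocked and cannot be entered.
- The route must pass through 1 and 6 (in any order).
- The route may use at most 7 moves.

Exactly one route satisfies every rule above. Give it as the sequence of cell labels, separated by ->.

3 -> 6 -> 9 -> 8 -> 7 -> 4 -> 1 -> 2

The 7-move cap with required stops at 1, 6 leaves no slack for detours.
Route from 3: down 2 to 9, left 2 to 7, up 2 to 1, right 1 to 2 — 7 moves in all.
Check: all required cells visited; 7 ≤ 7 moves.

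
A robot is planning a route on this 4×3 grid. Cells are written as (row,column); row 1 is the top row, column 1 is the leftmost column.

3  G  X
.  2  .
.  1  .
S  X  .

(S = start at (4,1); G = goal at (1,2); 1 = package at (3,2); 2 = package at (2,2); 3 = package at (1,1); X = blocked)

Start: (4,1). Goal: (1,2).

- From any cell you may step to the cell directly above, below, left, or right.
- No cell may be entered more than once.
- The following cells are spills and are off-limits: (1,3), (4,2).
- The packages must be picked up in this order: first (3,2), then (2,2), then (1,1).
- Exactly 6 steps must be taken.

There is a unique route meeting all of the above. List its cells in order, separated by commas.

The waypoints must appear in the order (3,2), (2,2), (1,1), with no cell reused.
Route from (4,1): up 1 to (3,1), right 1 to (3,2), up 1 to (2,2), left 1 to (2,1), up 1 to (1,1), right 1 to (1,2) — 6 moves in all.
Check: order respected (1 at step 2, 2 at step 3, 3 at step 5); 6 moves as required.

(4,1), (3,1), (3,2), (2,2), (2,1), (1,1), (1,2)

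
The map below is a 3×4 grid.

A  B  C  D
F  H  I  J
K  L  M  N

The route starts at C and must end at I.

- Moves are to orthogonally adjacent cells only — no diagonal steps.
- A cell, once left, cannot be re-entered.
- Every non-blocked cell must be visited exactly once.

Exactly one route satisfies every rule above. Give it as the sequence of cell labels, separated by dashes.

C - D - J - N - M - L - K - F - A - B - H - I

Need to visit all 12 open cells exactly once, starting at C and ending at I.
Cell A has only two open neighbours (F and B), so the path must pass straight through it: one of those is the cell it's entered from and the other is where it exits.
Route from C: right to D, 2× down (reaching N), 3× left (reaching K), 2× up (reaching A), right to B, down to H, right to I — 11 moves in all.
Check: all 12 open cells covered.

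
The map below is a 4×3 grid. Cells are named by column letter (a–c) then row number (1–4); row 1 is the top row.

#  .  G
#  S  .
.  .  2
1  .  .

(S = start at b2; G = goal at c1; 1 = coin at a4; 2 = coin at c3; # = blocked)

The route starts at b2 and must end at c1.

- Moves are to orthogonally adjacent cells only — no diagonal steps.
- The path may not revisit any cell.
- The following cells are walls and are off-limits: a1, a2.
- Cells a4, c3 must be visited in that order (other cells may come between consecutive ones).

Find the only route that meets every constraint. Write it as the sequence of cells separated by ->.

The waypoints must appear in the order a4, c3, with no cell reused.
Route from b2: down 1 to b3, left 1 to a3, down 1 to a4, right 2 to c4, up 3 to c1 — 8 moves in all.
Check: order respected (1 at step 3, 2 at step 6).

b2 -> b3 -> a3 -> a4 -> b4 -> c4 -> c3 -> c2 -> c1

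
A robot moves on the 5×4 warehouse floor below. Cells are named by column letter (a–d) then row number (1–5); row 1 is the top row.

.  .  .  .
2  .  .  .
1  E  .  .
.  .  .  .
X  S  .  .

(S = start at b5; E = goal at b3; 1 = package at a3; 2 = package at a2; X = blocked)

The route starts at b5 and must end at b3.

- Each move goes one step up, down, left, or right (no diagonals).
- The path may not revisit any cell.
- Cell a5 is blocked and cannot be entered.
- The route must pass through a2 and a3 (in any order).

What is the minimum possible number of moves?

Any route passes through a2 and a3 in some order between b5 and b3. Summing Manhattan distances along each leg and taking the cheapest ordering (b5 → a3 → a2 → b3) gives a lower bound of 3 + 1 + 2 = 6 moves.
A route of 6 moves achieves this: b5 → b4 → a4 → a3 → a2 → b2 → b3.
Since 6 matches the lower bound, it is optimal.

6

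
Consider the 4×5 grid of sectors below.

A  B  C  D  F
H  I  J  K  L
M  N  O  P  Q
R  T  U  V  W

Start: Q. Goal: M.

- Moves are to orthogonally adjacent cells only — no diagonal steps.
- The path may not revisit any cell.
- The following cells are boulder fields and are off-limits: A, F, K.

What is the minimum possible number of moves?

The Manhattan distance from Q to M is |3−3| + |5−1| = 4, so at least 4 moves are needed.
A route of 4 moves achieves this: Q → P → O → N → M.
Since 4 matches the lower bound, it is optimal.

4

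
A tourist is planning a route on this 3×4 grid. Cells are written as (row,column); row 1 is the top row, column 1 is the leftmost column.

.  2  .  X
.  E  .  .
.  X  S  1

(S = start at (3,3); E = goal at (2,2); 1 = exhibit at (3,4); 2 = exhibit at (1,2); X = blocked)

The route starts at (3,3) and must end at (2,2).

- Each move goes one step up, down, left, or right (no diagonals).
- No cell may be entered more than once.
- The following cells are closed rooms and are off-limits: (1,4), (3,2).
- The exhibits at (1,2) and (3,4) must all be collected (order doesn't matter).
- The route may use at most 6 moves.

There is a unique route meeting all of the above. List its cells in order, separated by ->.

(3,3) -> (3,4) -> (2,4) -> (2,3) -> (1,3) -> (1,2) -> (2,2)

The budget equals the shortest possible length, so every move has to be on a shortest route through the required cells.
Route from (3,3): right to (3,4), up to (2,4), left to (2,3), up to (1,3), left to (1,2), down to (2,2) — 6 moves in all.
Check: all required cells visited; 6 ≤ 6 moves.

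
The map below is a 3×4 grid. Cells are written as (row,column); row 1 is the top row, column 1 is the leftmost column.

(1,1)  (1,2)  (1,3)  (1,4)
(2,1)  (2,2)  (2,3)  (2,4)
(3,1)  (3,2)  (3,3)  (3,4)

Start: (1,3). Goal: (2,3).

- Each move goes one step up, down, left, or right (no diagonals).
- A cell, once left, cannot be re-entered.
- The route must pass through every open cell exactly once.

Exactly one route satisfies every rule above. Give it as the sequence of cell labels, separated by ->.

(1,3) -> (1,4) -> (2,4) -> (3,4) -> (3,3) -> (3,2) -> (3,1) -> (2,1) -> (1,1) -> (1,2) -> (2,2) -> (2,3)

Need to visit all 12 open cells exactly once, starting at (1,3) and ending at (2,3).
Cell (1,1) has only two open neighbours ((2,1) and (1,2)), so the path must pass straight through it: one of those is the cell it's entered from and the other is where it exits.
Route from (1,3): right 1 to (1,4), down 2 to (3,4), left 3 to (3,1), up 2 to (1,1), right 1 to (1,2), down 1 to (2,2), right 1 to (2,3) — 11 moves in all.
Check: all 12 open cells covered.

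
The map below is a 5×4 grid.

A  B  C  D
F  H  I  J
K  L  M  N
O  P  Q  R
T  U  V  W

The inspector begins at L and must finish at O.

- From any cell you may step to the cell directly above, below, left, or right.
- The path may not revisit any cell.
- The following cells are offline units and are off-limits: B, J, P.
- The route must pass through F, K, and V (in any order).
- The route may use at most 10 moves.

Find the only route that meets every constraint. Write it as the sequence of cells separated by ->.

L -> K -> F -> H -> I -> M -> Q -> V -> U -> T -> O

The budget equals the shortest possible length, so every move has to be on a shortest route through the required cells.
Route from L: left to K, up to F, 2× right (reaching I), 3× down (reaching V), 2× left (reaching T), up to O — 10 moves in all.
Check: all required cells visited; 10 ≤ 10 moves.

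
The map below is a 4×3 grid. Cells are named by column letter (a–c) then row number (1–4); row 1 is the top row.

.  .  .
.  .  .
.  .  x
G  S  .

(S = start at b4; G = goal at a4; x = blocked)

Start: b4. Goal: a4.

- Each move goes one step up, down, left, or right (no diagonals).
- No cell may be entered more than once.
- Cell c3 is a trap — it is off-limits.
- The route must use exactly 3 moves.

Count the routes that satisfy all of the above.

1

Need simple routes of exactly 3 moves from b4 to a4 (Manhattan distance 1, so 1 moves are spent on a detour and 1 undoing it).
Enumerating: b4 b3 a3 a4.
That gives 1 route.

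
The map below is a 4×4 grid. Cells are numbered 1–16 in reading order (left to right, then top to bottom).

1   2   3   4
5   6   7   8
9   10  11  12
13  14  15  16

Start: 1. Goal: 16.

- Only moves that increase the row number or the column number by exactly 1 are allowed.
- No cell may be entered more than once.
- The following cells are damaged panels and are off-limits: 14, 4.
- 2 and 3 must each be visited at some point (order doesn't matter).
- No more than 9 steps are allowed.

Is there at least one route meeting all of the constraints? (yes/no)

yes

One route that works: 1 → 2 → 3 → 7 → 11 → 15 → 16.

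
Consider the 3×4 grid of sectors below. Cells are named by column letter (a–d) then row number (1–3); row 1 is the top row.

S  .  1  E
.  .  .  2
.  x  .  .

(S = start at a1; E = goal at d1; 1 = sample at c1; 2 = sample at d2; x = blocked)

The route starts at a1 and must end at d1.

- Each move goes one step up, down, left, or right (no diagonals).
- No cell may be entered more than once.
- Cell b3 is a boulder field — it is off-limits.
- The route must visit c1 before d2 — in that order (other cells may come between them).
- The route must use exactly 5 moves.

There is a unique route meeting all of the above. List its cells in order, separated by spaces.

a1 b1 c1 c2 d2 d1

The waypoints must appear in the order c1, d2, with no cell reused.
Route from a1: 2× right (reaching c1), down to c2, right to d2, up to d1 — 5 moves in all.
Check: order respected (1 at step 2, 2 at step 4); 5 moves as required.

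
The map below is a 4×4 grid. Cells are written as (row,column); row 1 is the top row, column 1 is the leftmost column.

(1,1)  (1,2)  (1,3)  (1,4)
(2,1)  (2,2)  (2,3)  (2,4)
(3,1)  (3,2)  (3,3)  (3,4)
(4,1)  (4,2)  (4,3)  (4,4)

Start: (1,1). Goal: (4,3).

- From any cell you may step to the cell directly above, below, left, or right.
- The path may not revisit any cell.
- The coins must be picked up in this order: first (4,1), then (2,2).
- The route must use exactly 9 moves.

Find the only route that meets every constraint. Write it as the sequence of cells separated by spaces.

The waypoints must appear in the order (4,1), (2,2), with no cell reused.
Route from (1,1): down 3 to (4,1), right 1 to (4,2), up 2 to (2,2), right 1 to (2,3), down 2 to (4,3) — 9 moves in all.
Check: order respected ((4,1) at step 3, (2,2) at step 6); 9 moves as required.

(1,1) (2,1) (3,1) (4,1) (4,2) (3,2) (2,2) (2,3) (3,3) (4,3)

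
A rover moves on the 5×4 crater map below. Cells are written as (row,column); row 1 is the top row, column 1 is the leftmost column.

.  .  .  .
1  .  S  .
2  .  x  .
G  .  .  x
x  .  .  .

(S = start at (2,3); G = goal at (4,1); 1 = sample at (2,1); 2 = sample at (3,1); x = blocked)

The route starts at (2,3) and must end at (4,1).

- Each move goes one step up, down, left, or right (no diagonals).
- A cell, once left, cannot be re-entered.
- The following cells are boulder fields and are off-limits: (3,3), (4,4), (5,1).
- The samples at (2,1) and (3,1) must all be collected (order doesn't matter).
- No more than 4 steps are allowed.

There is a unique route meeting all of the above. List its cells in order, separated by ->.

(2,3) -> (2,2) -> (2,1) -> (3,1) -> (4,1)

The 4-move cap with required stops at (2,1), (3,1) leaves no slack for detours.
Route from (2,3): 2× left (reaching (2,1)), 2× down (reaching (4,1)) — 4 moves in all.
Check: all required cells visited; 4 ≤ 4 moves.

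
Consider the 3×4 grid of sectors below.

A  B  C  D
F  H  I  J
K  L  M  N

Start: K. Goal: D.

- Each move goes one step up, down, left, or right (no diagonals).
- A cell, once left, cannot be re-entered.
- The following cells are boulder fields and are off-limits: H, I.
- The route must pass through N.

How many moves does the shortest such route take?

Any route passes through N somewhere between K and D. Summing Manhattan distances along the two legs (K → N → D) gives a lower bound of 3 + 2 = 5 moves.
A route of 5 moves achieves this: K → L → M → N → J → D.
Since 5 matches the lower bound, it is optimal.

5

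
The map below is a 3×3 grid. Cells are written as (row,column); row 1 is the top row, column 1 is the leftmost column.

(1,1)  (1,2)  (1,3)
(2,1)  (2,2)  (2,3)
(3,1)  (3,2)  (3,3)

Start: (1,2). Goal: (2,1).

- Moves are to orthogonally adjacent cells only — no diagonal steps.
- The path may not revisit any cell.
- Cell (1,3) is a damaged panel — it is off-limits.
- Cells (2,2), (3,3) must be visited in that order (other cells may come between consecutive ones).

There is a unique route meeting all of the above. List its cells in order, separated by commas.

(1,2), (2,2), (2,3), (3,3), (3,2), (3,1), (2,1)

The waypoints must appear in the order (2,2), (3,3), with no cell reused.
Route from (1,2): down to (2,2), right to (2,3), down to (3,3), 2× left (reaching (3,1)), up to (2,1) — 6 moves in all.
Check: order respected ((2,2) at step 1, (3,3) at step 3).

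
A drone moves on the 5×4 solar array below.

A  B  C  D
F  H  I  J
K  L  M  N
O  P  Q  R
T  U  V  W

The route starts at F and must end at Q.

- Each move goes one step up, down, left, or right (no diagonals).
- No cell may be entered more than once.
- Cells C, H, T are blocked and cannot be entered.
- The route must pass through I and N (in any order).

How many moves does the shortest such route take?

8

Any route passes through I and N in some order between F and Q. Summing Manhattan distances along each leg and taking the cheapest ordering (F → I → N → Q) gives a lower bound of 2 + 2 + 2 = 6 moves.
That bound ignores the blocked cells. Measuring each leg by the fewest moves that actually steer around them (F→N: 4; N→I: 2; I→Q: 2) raises the lower bound to 8.
A route of 8 moves exists: F → K → L → M → I → J → N → R → Q.
Since 8 matches that lower bound, it is optimal.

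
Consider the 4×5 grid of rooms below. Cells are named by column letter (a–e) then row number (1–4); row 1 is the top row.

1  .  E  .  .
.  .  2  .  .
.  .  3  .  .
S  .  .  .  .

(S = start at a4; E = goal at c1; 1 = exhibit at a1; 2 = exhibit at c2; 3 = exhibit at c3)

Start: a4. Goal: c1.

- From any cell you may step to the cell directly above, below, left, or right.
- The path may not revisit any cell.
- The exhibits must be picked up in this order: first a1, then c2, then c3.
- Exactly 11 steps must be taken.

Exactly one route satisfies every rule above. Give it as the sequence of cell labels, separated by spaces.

The waypoints must appear in the order a1, c2, c3, with no cell reused.
Route from a4: 3× up (reaching a1), right to b1, down to b2, right to c2, down to c3, right to d3, 2× up (reaching d1), left to c1 — 11 moves in all.
Check: order respected (1 at step 3, 2 at step 6, 3 at step 7); 11 moves as required.

a4 a3 a2 a1 b1 b2 c2 c3 d3 d2 d1 c1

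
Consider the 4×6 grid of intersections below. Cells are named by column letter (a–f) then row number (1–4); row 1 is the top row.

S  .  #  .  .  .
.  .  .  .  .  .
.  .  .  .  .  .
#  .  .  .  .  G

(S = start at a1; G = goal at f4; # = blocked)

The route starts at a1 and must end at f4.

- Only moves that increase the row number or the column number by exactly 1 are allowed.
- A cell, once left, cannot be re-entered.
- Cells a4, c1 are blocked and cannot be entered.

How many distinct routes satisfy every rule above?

A right/down-only route from a1 to f4 makes exactly 3 down-moves and 5 right-moves in some order.
With no other constraints that would be C(8,3) = 56 routes.
Subtract routes through each blocked cell (inclusion–exclusion for overlaps): − through c1: 20 − through a4: 1 → 35.
That gives 35 routes.

35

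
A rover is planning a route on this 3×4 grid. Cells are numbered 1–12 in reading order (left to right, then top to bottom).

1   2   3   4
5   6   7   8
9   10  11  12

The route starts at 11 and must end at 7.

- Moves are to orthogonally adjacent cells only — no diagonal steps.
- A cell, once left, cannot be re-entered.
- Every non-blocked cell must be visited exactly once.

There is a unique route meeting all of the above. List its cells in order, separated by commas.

Need to visit all 12 open cells exactly once, starting at 11 and ending at 7.
Route from 11: right to 12, 2× up (reaching 4), 3× left (reaching 1), 2× down (reaching 9), right to 10, up to 6, right to 7 — 11 moves in all.
Check: all 12 open cells covered.

11, 12, 8, 4, 3, 2, 1, 5, 9, 10, 6, 7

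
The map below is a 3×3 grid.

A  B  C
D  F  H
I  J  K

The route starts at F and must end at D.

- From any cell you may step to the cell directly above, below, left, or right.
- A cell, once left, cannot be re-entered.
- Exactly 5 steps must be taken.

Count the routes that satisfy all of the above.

Need simple routes of exactly 5 moves from F to D (Manhattan distance 1, so 2 moves are spent on a detour and 2 undoing it).
Enumerating: F H C B A D | F H K J I D.
That gives 2 routes.

2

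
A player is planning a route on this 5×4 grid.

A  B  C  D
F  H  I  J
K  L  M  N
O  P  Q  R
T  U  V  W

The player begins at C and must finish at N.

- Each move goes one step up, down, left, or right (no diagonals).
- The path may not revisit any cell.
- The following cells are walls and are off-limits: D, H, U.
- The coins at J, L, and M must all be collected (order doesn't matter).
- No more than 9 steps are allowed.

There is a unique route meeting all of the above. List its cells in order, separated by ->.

C -> B -> A -> F -> K -> L -> M -> I -> J -> N

The budget equals the shortest possible length, so every move has to be on a shortest route through the required cells.
Route from C: left 2 to A, down 2 to K, right 2 to M, up 1 to I, right 1 to J, down 1 to N — 9 moves in all.
Check: all required cells visited; 9 ≤ 9 moves.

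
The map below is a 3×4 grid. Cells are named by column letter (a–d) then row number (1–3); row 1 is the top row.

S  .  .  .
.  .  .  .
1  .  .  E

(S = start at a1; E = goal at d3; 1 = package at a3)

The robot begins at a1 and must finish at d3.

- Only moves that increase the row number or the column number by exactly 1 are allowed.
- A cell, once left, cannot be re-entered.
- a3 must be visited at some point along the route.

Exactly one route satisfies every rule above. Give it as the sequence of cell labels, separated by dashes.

a1 - a2 - a3 - b3 - c3 - d3

Moves only go right or down, so the column and row indices never decrease.
Route from a1: down 2 to a3, right 3 to d3 — 5 moves in all.
Check: all required cells visited.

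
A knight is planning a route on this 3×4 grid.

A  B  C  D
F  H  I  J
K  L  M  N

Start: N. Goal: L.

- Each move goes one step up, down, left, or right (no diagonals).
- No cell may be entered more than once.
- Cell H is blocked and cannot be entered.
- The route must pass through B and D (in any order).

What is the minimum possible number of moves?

8

Any route passes through B and D in some order between N and L. Summing Manhattan distances along each leg and taking the cheapest ordering (N → D → B → L) gives a lower bound of 2 + 2 + 2 = 6 moves.
That bound ignores the blocked cells. Measuring each leg by the fewest moves that actually steer around them (N→D: 2; D→B: 2; B→L: 4) raises the lower bound to 8.
A route of 8 moves exists: N → J → D → C → B → A → F → K → L.
Since 8 matches that lower bound, it is optimal.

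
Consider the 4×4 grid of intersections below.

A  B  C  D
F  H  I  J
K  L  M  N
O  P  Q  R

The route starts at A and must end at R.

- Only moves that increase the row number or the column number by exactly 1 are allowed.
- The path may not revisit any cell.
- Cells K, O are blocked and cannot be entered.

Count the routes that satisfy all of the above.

16

A right/down-only route from A to R makes exactly 3 down-moves and 3 right-moves in some order.
With no other constraints that would be C(6,3) = 20 routes.
Subtract routes through each blocked cell (inclusion–exclusion for overlaps): − through K: 4 − through O: 1 + through K&O: 1 → 16.
That gives 16 routes.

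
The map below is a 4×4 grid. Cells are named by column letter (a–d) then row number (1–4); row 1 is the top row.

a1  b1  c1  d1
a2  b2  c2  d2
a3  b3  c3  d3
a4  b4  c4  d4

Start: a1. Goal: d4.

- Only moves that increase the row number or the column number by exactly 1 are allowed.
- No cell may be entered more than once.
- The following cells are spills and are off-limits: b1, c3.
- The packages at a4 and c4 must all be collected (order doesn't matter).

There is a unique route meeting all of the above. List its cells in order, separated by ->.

Moves only go right or down, so the column and row indices never decrease.
Route from a1: down 3 to a4, right 3 to d4 — 6 moves in all.
Check: all required cells visited.

a1 -> a2 -> a3 -> a4 -> b4 -> c4 -> d4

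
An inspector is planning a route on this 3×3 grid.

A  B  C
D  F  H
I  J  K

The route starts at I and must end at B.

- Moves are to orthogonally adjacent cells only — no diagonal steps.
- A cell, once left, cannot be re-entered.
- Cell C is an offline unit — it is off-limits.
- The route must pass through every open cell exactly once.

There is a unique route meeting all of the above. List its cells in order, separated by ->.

Need to visit all 8 open cells exactly once, starting at I and ending at B.
Cell H has only two open neighbours (K and F), so the path must pass straight through it: one of those is the cell it's entered from and the other is where it exits.
Route from I: right 2 to K, up 1 to H, left 2 to D, up 1 to A, right 1 to B — 7 moves in all.
Check: all 8 open cells covered.

I -> J -> K -> H -> F -> D -> A -> B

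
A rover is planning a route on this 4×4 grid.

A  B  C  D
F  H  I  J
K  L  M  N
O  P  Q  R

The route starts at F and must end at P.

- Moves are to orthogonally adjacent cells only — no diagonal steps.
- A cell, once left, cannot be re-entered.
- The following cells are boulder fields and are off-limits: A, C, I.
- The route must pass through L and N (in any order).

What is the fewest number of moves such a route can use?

Any route passes through L and N in some order between F and P. Summing Manhattan distances along each leg and taking the cheapest ordering (F → L → N → P) gives a lower bound of 2 + 2 + 3 = 7 moves.
A route of 7 moves achieves this: F → K → L → M → N → R → Q → P.
Since 7 matches the lower bound, it is optimal.

7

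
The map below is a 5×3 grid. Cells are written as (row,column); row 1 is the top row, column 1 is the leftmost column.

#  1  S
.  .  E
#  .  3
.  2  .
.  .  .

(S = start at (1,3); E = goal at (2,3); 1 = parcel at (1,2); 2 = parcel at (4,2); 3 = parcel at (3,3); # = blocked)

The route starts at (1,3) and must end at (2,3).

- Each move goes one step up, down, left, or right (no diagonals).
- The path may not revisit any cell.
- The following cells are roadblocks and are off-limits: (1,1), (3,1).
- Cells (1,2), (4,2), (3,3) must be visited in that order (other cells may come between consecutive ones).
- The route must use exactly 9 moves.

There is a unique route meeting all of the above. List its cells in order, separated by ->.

The waypoints must appear in the order (1,2), (4,2), (3,3), with no cell reused.
Route from (1,3): left to (1,2), 4× down (reaching (5,2)), right to (5,3), 3× up (reaching (2,3)) — 9 moves in all.
Check: order respected (1 at step 1, 2 at step 4, 3 at step 8); 9 moves as required.

(1,3) -> (1,2) -> (2,2) -> (3,2) -> (4,2) -> (5,2) -> (5,3) -> (4,3) -> (3,3) -> (2,3)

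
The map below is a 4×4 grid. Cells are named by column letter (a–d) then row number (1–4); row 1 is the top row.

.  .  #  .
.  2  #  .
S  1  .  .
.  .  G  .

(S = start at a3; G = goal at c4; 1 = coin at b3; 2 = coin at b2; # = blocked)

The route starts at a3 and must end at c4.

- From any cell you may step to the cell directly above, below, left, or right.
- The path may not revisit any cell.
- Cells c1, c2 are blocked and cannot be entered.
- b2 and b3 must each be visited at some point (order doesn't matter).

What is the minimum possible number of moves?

Any route passes through b2 and b3 in some order between a3 and c4. Summing Manhattan distances along each leg and taking the cheapest ordering (a3 → b3 → b2 → c4) gives a lower bound of 1 + 1 + 3 = 5 moves.
A route of 5 moves achieves this: a3 → a2 → b2 → b3 → b4 → c4.
Since 5 matches the lower bound, it is optimal.

5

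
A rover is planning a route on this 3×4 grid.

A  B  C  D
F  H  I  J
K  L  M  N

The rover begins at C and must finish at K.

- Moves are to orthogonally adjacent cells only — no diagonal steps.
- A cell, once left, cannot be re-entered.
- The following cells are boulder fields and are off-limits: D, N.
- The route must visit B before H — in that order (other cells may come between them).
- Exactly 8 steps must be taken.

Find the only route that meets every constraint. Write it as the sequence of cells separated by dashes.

The waypoints must appear in the order B, H, with no cell reused.
Route from C: 2× left (reaching A), down to F, 2× right (reaching I), down to M, 2× left (reaching K) — 8 moves in all.
Check: order respected (B at step 1, H at step 4); 8 moves as required.

C - B - A - F - H - I - M - L - K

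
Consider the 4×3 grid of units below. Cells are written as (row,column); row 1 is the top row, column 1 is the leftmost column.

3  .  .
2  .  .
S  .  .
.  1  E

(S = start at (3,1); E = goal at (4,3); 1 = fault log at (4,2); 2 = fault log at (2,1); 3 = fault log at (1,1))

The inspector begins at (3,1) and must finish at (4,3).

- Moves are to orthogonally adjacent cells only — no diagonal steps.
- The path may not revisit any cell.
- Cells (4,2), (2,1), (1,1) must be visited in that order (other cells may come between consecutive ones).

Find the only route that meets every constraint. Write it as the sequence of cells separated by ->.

(3,1) -> (4,1) -> (4,2) -> (3,2) -> (2,2) -> (2,1) -> (1,1) -> (1,2) -> (1,3) -> (2,3) -> (3,3) -> (4,3)

The waypoints must appear in the order (4,2), (2,1), (1,1), with no cell reused.
Route from (3,1): down to (4,1), right to (4,2), 2× up (reaching (2,2)), left to (2,1), up to (1,1), 2× right (reaching (1,3)), 3× down (reaching (4,3)) — 11 moves in all.
Check: order respected (1 at step 2, 2 at step 5, 3 at step 6).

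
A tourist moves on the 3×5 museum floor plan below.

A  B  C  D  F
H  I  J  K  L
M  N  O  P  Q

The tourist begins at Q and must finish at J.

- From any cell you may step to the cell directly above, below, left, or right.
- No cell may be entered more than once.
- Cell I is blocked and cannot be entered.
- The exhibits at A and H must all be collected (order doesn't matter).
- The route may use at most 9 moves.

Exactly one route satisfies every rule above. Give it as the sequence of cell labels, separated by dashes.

Q - P - O - N - M - H - A - B - C - J

The 9-move cap with required stops at A, H leaves no slack for detours.
Route from Q: left 4 to M, up 2 to A, right 2 to C, down 1 to J — 9 moves in all.
Check: all required cells visited; 9 ≤ 9 moves.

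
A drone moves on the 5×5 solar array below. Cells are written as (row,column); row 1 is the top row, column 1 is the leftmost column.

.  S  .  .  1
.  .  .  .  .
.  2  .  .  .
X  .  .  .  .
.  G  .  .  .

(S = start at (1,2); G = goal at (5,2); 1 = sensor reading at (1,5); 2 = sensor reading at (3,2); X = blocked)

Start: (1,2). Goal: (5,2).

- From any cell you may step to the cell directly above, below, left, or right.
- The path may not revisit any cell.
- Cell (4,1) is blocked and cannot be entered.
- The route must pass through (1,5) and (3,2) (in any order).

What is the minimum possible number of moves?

Any route passes through (1,5) and (3,2) in some order between (1,2) and (5,2). Summing Manhattan distances along each leg and taking the cheapest ordering ((1,2) → (1,5) → (3,2) → (5,2)) gives a lower bound of 3 + 5 + 2 = 10 moves.
A route of 10 moves achieves this: (1,2) → (1,3) → (1,4) → (1,5) → (2,5) → (3,5) → (3,4) → (3,3) → (3,2) → (4,2) → (5,2).
Since 10 matches the lower bound, it is optimal.

10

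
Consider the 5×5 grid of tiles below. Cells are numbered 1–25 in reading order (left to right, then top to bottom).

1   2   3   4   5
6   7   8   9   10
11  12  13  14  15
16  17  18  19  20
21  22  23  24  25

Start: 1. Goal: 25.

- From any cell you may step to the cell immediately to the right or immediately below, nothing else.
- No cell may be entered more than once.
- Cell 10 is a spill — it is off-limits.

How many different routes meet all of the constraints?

65

A right/down-only route from 1 to 25 makes exactly 4 down-moves and 4 right-moves in some order.
With no other constraints that would be C(8,4) = 70 routes.
Subtract routes through each blocked cell (inclusion–exclusion for overlaps): − through 10: 5 → 65.
That gives 65 routes.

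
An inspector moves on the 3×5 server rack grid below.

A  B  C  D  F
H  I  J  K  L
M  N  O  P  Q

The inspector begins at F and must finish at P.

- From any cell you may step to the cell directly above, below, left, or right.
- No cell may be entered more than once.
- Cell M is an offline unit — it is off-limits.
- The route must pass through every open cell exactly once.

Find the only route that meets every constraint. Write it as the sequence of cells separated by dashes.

F - D - C - B - A - H - I - N - O - J - K - L - Q - P

Need to visit all 14 open cells exactly once, starting at F and ending at P.
Cell Q has only two open neighbours (L and P), so the path must pass straight through it: one of those is the cell it's entered from and the other is where it exits.
Route from F: 4× left (reaching A), down to H, right to I, down to N, right to O, up to J, 2× right (reaching L), down to Q, left to P — 13 moves in all.
Check: all 14 open cells covered.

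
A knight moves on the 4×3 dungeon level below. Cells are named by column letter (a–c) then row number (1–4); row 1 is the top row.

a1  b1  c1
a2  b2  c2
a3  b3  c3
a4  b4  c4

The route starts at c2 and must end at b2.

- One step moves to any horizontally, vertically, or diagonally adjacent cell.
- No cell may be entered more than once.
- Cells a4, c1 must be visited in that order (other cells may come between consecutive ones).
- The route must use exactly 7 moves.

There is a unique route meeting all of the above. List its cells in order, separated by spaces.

c2 b3 a4 a3 a2 b1 c1 b2

The waypoints must appear in the order a4, c1, with no cell reused.
Route from c2: down-left 2 to a4, up 2 to a2, up-right 1 to b1, right 1 to c1, down-left 1 to b2 — 7 moves in all.
Check: order respected (a4 at step 2, c1 at step 6); 7 moves as required.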